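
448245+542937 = 991182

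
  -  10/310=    - 1/31  =  - 0.03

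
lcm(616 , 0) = 0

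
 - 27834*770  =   - 21432180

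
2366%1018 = 330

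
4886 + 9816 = 14702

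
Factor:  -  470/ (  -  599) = 2^1*5^1* 47^1*599^( - 1 ) 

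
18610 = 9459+9151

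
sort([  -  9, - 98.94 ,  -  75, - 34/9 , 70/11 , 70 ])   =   [ - 98.94, - 75, - 9,  -  34/9, 70/11, 70 ] 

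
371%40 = 11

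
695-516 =179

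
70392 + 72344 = 142736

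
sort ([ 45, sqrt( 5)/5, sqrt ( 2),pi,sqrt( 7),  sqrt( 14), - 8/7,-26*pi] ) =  [ -26*pi,-8/7 , sqrt( 5)/5, sqrt ( 2 ), sqrt (7), pi,  sqrt (14), 45 ] 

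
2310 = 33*70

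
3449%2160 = 1289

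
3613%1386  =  841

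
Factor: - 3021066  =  -2^1*3^2*47^1*3571^1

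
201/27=7 +4/9 = 7.44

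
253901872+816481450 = 1070383322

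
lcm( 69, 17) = 1173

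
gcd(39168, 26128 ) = 16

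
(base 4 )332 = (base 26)2A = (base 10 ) 62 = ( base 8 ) 76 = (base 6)142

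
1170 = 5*234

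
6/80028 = 1/13338 = 0.00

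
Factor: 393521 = 393521^1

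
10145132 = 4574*2218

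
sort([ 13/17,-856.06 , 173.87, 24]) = [- 856.06, 13/17, 24, 173.87]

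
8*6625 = 53000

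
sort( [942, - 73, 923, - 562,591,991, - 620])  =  [ - 620, - 562, - 73,591, 923, 942,991 ] 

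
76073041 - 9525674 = 66547367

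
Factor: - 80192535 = - 3^1*5^1* 5346169^1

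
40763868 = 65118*626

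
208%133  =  75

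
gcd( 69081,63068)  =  1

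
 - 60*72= - 4320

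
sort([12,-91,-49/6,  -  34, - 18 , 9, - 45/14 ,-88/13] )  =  [-91,-34, - 18,-49/6, - 88/13, - 45/14,9,12 ]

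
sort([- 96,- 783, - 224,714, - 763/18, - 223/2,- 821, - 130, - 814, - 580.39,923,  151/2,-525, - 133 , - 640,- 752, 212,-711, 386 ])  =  [ - 821 , - 814, - 783,  -  752, - 711, - 640,  -  580.39, - 525,-224, - 133, - 130,-223/2, - 96,- 763/18, 151/2, 212,386,714 , 923]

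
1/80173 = 1/80173 = 0.00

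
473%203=67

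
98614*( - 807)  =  - 79581498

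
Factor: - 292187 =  - 7^2*67^1*89^1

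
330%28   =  22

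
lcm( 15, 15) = 15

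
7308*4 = 29232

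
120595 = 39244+81351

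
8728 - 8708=20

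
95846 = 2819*34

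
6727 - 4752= 1975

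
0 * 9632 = 0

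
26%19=7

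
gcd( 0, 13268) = 13268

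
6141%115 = 46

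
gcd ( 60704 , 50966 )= 2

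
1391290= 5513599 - 4122309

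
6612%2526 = 1560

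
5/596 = 5/596 = 0.01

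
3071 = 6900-3829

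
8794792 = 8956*982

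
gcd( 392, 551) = 1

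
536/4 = 134 = 134.00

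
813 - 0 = 813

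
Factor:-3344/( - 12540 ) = 2^2*3^ ( - 1)*5^( - 1)  =  4/15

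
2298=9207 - 6909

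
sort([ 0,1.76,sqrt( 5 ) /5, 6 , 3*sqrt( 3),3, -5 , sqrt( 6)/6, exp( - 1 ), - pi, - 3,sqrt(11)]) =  [-5, - pi, - 3, 0,exp(  -  1),sqrt( 6 )/6, sqrt( 5 ) /5,1.76, 3, sqrt(11),3 * sqrt(3), 6 ]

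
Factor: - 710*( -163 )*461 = 53351530= 2^1*  5^1*  71^1 * 163^1*461^1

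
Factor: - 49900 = -2^2*5^2 * 499^1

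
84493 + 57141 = 141634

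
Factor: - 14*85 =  - 1190 = - 2^1 * 5^1 * 7^1*17^1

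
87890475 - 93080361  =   - 5189886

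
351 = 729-378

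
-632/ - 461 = 632/461 = 1.37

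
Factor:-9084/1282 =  - 2^1 * 3^1*641^( - 1)*757^1 = -4542/641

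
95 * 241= 22895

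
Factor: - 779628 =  - 2^2*3^1*64969^1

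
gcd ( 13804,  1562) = 2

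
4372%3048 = 1324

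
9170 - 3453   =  5717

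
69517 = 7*9931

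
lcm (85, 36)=3060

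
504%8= 0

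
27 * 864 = 23328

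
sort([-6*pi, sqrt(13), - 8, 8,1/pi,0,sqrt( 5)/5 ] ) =[ - 6*pi,-8,0, 1/pi,  sqrt(5)/5,sqrt (13), 8 ]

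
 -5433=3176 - 8609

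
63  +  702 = 765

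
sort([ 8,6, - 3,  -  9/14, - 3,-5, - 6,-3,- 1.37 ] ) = [ - 6, - 5 , -3, - 3, -3, - 1.37, - 9/14,6, 8 ] 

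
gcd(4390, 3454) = 2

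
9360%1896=1776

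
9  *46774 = 420966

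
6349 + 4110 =10459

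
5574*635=3539490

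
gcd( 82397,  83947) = 1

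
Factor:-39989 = -39989^1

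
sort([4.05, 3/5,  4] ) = [3/5 , 4,4.05 ]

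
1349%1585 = 1349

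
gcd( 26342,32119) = 1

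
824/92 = 8+22/23 = 8.96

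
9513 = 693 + 8820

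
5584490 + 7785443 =13369933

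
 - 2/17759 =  - 2/17759 = - 0.00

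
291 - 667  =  -376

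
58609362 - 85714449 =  - 27105087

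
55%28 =27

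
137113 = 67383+69730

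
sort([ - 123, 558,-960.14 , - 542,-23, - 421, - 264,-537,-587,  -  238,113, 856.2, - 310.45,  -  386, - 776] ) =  [ - 960.14, - 776, - 587, - 542, - 537, - 421, - 386, - 310.45,-264, - 238,- 123, - 23,  113, 558, 856.2 ]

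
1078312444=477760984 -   -  600551460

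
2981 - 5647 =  - 2666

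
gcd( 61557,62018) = 1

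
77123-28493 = 48630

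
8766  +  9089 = 17855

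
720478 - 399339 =321139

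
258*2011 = 518838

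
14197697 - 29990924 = -15793227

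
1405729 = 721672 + 684057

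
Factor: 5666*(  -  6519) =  - 2^1*3^1*41^1*53^1 * 2833^1 = -  36936654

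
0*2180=0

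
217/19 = 217/19 = 11.42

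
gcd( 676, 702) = 26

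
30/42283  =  30/42283 = 0.00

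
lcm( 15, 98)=1470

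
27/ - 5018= - 27/5018 = - 0.01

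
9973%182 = 145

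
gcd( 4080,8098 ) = 2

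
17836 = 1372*13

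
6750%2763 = 1224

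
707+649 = 1356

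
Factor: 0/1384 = 0^1 = 0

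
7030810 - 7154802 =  - 123992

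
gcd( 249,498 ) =249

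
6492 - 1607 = 4885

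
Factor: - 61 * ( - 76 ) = 2^2*19^1*61^1 = 4636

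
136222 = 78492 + 57730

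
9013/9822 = 9013/9822 = 0.92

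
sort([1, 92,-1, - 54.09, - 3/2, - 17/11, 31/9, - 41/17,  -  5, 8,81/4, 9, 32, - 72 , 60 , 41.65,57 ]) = [ - 72, - 54.09, - 5 , - 41/17, - 17/11,- 3/2, -1,1,  31/9, 8, 9,81/4, 32, 41.65, 57, 60,92] 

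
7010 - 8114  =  -1104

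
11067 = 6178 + 4889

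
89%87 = 2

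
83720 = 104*805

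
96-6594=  - 6498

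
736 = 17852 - 17116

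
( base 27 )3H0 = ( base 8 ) 5126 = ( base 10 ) 2646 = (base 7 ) 10500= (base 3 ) 10122000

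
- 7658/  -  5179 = 7658/5179 = 1.48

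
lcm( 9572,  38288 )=38288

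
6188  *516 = 3193008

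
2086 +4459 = 6545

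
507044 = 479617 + 27427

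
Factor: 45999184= 2^4*7^1*11^1*37337^1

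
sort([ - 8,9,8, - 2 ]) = [ - 8, - 2,8, 9] 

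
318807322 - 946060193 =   -  627252871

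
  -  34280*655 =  - 22453400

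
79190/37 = 2140 + 10/37 = 2140.27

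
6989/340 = 20 + 189/340 = 20.56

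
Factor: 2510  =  2^1*5^1*251^1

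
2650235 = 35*75721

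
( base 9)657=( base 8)1032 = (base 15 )25d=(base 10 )538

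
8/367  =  8/367  =  0.02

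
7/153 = 7/153 = 0.05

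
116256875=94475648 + 21781227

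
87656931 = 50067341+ 37589590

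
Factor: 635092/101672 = 2^ ( - 1)*71^( - 1 )*887^1 = 887/142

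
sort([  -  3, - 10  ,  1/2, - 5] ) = [ - 10, - 5, - 3 , 1/2] 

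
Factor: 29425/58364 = 2^ (  -  2)*5^2 * 11^1 *107^1*14591^(- 1 ) 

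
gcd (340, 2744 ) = 4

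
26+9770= 9796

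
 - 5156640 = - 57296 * 90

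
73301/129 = 73301/129 =568.22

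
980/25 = 39+ 1/5 = 39.20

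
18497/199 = 92 + 189/199 = 92.95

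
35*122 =4270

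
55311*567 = 31361337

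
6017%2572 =873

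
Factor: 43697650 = 2^1*5^2* 17^1*101^1*509^1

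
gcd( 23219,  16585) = 3317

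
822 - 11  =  811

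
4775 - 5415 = - 640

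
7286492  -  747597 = 6538895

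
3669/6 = 611 + 1/2 =611.50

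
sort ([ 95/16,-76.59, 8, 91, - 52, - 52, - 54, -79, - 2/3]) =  [ - 79, - 76.59,  -  54,-52, - 52, - 2/3,95/16,8, 91]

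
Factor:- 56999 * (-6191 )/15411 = 3^( - 1 )*11^ ( - 1) * 41^1* 151^1*467^( - 1 ) * 56999^1 = 352880809/15411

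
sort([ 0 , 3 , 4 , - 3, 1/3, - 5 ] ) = [-5, -3, 0, 1/3 , 3,4] 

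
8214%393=354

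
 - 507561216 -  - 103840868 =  - 403720348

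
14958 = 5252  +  9706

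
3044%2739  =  305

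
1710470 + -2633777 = - 923307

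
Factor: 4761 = 3^2*23^2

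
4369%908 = 737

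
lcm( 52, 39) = 156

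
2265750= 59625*38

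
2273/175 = 12+ 173/175 = 12.99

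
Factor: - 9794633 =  - 19^1*515507^1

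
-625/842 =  - 1  +  217/842  =  - 0.74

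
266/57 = 14/3 = 4.67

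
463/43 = 10 + 33/43 = 10.77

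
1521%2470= 1521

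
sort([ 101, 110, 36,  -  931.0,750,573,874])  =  [ - 931.0,36,101, 110, 573,750,874]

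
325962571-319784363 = 6178208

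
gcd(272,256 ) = 16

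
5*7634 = 38170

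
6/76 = 3/38=   0.08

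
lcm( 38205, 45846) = 229230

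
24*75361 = 1808664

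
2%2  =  0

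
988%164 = 4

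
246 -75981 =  - 75735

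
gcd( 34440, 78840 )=120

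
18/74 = 9/37 = 0.24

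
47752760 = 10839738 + 36913022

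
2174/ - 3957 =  - 1 + 1783/3957 = -0.55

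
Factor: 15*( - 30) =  -2^1*3^2*5^2 = -  450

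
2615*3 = 7845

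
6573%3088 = 397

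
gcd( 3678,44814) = 6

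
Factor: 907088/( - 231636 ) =-2^2*3^(-1 )*7^2*13^1*89^1*97^( - 1)*199^(-1)= - 226772/57909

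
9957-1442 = 8515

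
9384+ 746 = 10130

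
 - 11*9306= - 102366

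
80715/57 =1416 + 1/19  =  1416.05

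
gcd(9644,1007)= 1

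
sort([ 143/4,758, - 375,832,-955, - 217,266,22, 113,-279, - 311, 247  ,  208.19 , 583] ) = [ - 955, - 375, - 311, - 279, - 217,22,143/4,113, 208.19, 247,  266  ,  583, 758,832 ] 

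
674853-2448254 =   -  1773401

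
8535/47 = 8535/47 = 181.60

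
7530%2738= 2054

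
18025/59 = 18025/59 = 305.51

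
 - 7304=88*( - 83)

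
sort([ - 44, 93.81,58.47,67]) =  [ - 44,  58.47,67 , 93.81] 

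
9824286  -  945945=8878341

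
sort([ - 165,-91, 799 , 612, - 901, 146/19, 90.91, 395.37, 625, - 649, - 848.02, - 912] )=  [ - 912, - 901, - 848.02, - 649,-165,- 91,146/19,  90.91,  395.37, 612, 625, 799] 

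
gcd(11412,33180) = 12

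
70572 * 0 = 0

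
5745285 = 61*94185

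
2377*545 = 1295465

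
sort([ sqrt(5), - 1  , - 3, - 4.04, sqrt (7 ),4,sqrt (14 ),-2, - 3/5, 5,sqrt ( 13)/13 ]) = [  -  4.04 , - 3, - 2, - 1, - 3/5, sqrt ( 13)/13, sqrt( 5),sqrt (7 ), sqrt( 14 ), 4,5 ] 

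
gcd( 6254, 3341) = 1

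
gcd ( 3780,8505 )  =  945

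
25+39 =64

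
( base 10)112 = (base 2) 1110000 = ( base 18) 64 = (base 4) 1300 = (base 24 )4g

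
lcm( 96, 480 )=480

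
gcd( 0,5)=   5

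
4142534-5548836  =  -1406302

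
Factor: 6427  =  6427^1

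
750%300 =150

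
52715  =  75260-22545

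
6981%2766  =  1449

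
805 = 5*161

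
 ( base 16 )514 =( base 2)10100010100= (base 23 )2ac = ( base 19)3b8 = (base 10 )1300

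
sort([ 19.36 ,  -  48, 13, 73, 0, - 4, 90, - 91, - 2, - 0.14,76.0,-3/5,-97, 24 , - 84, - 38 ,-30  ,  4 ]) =[ - 97, - 91,  -  84,  -  48,-38,-30, - 4 ,-2 , - 3/5, - 0.14, 0, 4, 13, 19.36, 24,73,76.0, 90]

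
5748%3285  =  2463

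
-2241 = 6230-8471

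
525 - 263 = 262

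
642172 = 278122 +364050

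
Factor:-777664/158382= - 2^5*3^(-3) * 7^(  -  1)*29^1 = - 928/189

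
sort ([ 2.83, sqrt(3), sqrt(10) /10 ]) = [ sqrt( 10)/10, sqrt( 3), 2.83]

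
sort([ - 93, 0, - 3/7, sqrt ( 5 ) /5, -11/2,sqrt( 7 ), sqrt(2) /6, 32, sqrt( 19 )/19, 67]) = [-93, - 11/2,-3/7, 0,sqrt ( 19)/19, sqrt(2)/6,sqrt(  5)/5, sqrt ( 7), 32, 67 ]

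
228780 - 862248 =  - 633468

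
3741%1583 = 575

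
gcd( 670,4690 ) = 670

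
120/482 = 60/241 = 0.25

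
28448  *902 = 25660096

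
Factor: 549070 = 2^1*5^1*54907^1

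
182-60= 122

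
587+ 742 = 1329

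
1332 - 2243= -911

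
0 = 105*0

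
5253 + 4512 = 9765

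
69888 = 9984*7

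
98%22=10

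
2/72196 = 1/36098 = 0.00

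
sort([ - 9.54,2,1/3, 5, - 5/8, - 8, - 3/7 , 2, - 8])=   [ - 9.54, - 8 , - 8, - 5/8,-3/7, 1/3 , 2, 2,5 ] 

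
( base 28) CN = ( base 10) 359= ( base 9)438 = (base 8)547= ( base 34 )aj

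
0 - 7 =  - 7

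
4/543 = 4/543= 0.01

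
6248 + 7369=13617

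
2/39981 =2/39981 =0.00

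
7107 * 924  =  6566868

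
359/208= 359/208 = 1.73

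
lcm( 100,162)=8100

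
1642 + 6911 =8553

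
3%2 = 1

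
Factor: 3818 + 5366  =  2^5*7^1*41^1 = 9184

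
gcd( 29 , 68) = 1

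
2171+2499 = 4670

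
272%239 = 33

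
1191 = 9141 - 7950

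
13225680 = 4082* 3240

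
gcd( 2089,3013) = 1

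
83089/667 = 83089/667   =  124.57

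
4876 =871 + 4005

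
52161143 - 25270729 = 26890414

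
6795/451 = 6795/451 = 15.07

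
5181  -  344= 4837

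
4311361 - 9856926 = -5545565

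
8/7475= 8/7475 = 0.00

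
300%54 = 30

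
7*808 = 5656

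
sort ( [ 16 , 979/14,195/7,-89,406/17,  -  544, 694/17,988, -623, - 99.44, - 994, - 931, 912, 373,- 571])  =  [ - 994, - 931, - 623, - 571, - 544,- 99.44, - 89, 16  ,  406/17, 195/7,694/17, 979/14,  373, 912, 988]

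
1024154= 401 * 2554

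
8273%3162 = 1949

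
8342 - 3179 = 5163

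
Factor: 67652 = 2^2 *13^1 *1301^1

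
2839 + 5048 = 7887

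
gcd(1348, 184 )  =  4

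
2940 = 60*49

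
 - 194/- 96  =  97/48 = 2.02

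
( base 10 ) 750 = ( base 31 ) o6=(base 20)1ha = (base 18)25C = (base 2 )1011101110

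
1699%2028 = 1699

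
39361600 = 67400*584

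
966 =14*69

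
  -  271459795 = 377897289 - 649357084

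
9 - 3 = 6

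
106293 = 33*3221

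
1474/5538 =737/2769 = 0.27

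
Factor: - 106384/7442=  - 2^3*61^(- 1)*109^1 = - 872/61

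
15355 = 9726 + 5629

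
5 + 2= 7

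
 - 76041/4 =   -  76041/4=- 19010.25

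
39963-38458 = 1505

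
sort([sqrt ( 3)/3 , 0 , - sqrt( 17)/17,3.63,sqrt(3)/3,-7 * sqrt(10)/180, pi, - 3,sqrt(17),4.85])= [ - 3,  -  sqrt(17)/17, - 7 * sqrt(10)/180,  0,sqrt(3)/3,sqrt(3)/3,pi,  3.63,sqrt(17), 4.85]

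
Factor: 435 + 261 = 2^3*3^1 *29^1  =  696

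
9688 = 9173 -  - 515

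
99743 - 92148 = 7595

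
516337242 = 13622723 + 502714519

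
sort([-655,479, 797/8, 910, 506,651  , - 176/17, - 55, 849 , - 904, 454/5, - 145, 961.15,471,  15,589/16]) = [ - 904, - 655, - 145, - 55, - 176/17,15, 589/16,454/5,  797/8, 471,479 , 506, 651 , 849 , 910 , 961.15]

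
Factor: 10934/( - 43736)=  - 1/4 = - 2^ (  -  2)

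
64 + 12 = 76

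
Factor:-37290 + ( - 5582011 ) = -5619301 = - 29^1*37^1*5237^1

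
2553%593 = 181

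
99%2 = 1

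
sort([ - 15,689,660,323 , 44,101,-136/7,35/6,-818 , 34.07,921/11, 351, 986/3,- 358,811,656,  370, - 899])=[  -  899 , - 818, - 358,  -  136/7,-15,35/6,34.07,44, 921/11,101,323,986/3,  351,370,656,660, 689,811]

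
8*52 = 416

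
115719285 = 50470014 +65249271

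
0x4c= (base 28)2K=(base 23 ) 37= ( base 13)5B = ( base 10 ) 76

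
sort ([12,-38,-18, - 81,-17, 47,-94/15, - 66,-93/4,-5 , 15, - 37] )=[ - 81,-66,-38,-37,-93/4,-18, - 17,-94/15, - 5, 12,15, 47]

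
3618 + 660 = 4278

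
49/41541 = 49/41541 = 0.00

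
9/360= 1/40 = 0.03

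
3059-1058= 2001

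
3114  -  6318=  - 3204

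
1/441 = 1/441 = 0.00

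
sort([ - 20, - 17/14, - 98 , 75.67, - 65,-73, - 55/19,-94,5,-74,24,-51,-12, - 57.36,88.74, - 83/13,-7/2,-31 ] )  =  [ - 98,-94,- 74,  -  73 , - 65, - 57.36,-51, - 31 , - 20, -12 , - 83/13, - 7/2,-55/19, - 17/14 , 5,24, 75.67,  88.74]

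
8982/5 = 8982/5 = 1796.40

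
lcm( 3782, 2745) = 170190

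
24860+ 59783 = 84643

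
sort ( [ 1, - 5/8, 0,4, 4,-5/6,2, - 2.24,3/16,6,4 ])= [ - 2.24, - 5/6 ,  -  5/8, 0,3/16, 1,2, 4,4,4,6 ] 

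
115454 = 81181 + 34273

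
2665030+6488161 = 9153191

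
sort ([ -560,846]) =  [-560, 846 ] 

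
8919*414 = 3692466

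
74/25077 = 74/25077 = 0.00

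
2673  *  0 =0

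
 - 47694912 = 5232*( - 9116 )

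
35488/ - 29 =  -35488/29=- 1223.72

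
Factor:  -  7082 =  -2^1*3541^1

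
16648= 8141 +8507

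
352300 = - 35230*(  -  10)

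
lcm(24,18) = 72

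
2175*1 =2175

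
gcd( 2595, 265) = 5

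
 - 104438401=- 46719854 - 57718547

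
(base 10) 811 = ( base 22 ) 1EJ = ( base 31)q5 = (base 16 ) 32B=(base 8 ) 1453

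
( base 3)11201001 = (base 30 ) 3oa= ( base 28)4AE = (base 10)3430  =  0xd66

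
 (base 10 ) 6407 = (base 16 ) 1907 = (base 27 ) 8l8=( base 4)1210013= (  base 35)582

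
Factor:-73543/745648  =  -2^( - 4 ) * 29^ ( - 1 ) * 251^1*293^1 * 1607^( - 1) 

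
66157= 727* 91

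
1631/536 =1631/536 = 3.04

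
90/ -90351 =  - 1 + 10029/10039 = - 0.00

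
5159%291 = 212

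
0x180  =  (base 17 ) 15A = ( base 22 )ha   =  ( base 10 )384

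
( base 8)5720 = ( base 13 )14b8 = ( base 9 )4130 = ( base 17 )a7f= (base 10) 3024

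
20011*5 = 100055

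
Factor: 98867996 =2^2 * 37^1*197^1 * 3391^1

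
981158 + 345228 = 1326386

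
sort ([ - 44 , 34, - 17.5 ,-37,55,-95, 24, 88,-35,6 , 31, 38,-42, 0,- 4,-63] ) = [ - 95 ,  -  63,-44,  -  42, - 37, - 35, - 17.5,-4,  0,  6, 24 , 31, 34, 38,55, 88] 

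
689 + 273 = 962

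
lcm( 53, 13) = 689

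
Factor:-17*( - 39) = 3^1*13^1*17^1 = 663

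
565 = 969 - 404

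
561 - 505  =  56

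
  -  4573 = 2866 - 7439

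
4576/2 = 2288 = 2288.00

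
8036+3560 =11596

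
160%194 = 160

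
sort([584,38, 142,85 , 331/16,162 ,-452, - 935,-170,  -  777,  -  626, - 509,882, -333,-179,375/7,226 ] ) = [ - 935  ,-777, - 626, - 509, - 452, - 333, - 179, - 170, 331/16,38,375/7, 85, 142,162,226, 584,882 ] 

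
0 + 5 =5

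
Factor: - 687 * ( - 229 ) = 157323 =3^1 * 229^2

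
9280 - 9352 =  - 72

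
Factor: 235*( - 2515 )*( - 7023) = 3^1*5^2*47^1*503^1* 2341^1 = 4150768575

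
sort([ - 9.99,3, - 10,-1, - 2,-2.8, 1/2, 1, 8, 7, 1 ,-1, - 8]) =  [-10, -9.99, - 8, - 2.8, - 2, - 1, - 1, 1/2, 1,1, 3, 7, 8 ] 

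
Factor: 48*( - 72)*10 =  -2^8*3^3*5^1=- 34560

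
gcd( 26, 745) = 1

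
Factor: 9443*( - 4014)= - 37904202 = -2^1*3^2*7^1*19^1*71^1 * 223^1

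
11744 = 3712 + 8032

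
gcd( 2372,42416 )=4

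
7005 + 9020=16025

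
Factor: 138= 2^1*3^1 * 23^1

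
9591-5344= 4247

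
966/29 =33 +9/29 = 33.31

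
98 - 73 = 25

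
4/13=4/13 = 0.31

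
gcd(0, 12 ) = 12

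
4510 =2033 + 2477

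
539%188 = 163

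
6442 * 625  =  4026250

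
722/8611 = 722/8611 = 0.08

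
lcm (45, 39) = 585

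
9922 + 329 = 10251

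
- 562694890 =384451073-947145963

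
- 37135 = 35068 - 72203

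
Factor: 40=2^3*5^1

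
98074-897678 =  -799604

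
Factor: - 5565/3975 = -5^(-1 )*7^1 = -7/5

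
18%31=18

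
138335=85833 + 52502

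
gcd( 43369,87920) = 1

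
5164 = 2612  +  2552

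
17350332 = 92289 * 188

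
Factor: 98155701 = 3^2*7^1*107^1*14561^1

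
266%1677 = 266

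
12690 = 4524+8166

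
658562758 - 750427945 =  - 91865187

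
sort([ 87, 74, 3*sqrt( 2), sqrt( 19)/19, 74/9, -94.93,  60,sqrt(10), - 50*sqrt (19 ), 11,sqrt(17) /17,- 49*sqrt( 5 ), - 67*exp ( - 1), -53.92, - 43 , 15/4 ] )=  [ - 50*sqrt( 19 ), - 49 * sqrt( 5), - 94.93, - 53.92, - 43, - 67*exp( - 1),sqrt( 19)/19 , sqrt(17) /17, sqrt (10), 15/4, 3*sqrt( 2), 74/9, 11, 60, 74, 87]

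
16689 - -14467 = 31156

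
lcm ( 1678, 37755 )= 75510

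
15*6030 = 90450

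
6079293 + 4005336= 10084629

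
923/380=2 + 163/380 = 2.43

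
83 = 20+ 63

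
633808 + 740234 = 1374042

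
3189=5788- 2599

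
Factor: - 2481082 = - 2^1*17^1*72973^1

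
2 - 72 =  - 70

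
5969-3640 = 2329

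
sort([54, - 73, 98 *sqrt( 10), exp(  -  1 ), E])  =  [ - 73,  exp( - 1),E,  54 , 98*sqrt(10 )]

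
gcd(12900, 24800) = 100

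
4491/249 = 18 + 3/83 = 18.04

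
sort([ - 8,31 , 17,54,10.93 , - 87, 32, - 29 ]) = [ - 87, - 29, - 8,10.93,17,31,32,54]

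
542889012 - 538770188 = 4118824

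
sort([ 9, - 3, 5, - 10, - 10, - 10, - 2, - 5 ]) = [ - 10, - 10,  -  10, - 5 , - 3, - 2,5,9]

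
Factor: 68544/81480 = 408/485 =2^3*3^1*5^( - 1)*17^1 * 97^( - 1 ) 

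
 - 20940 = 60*( - 349) 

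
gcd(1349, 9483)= 1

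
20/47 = 20/47 =0.43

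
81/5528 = 81/5528 = 0.01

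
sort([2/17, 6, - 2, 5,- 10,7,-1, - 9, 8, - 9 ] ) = [-10, - 9 , - 9, -2, - 1, 2/17  ,  5, 6, 7,8]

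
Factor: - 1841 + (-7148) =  - 8989 = - 89^1*101^1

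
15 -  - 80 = 95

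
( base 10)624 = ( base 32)JG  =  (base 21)18f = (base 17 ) 22c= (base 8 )1160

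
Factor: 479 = 479^1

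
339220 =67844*5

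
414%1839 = 414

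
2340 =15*156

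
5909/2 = 5909/2=2954.50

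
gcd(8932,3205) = 1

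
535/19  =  28 + 3/19 = 28.16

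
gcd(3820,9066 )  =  2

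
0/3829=0 = 0.00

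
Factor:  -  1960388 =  - 2^2 * 490097^1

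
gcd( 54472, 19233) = 1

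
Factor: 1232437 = 1232437^1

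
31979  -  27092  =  4887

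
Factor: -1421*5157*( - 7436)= 2^2*3^3*7^2 * 11^1 * 13^2*29^1*191^1 =54491729292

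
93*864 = 80352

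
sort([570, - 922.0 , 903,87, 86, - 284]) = [  -  922.0, - 284,86, 87 , 570, 903 ]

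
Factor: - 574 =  - 2^1*7^1 * 41^1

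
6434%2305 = 1824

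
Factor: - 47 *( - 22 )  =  2^1*11^1*47^1  =  1034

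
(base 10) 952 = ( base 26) 1ag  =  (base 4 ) 32320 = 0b1110111000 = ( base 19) 2C2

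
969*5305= 5140545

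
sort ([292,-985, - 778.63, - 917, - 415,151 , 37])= [-985 , - 917, - 778.63, - 415, 37,151, 292]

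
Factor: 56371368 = 2^3*3^1*2348807^1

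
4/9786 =2/4893 = 0.00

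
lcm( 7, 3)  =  21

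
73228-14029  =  59199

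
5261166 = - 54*( - 97429 )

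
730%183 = 181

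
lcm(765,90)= 1530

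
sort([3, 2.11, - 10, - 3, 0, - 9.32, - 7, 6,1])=[ - 10, - 9.32, - 7, - 3,  0, 1, 2.11, 3, 6]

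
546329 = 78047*7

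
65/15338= 65/15338= 0.00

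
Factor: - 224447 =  - 19^1*11813^1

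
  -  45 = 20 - 65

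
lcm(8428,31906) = 446684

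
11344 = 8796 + 2548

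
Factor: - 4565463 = - 3^1 *7^1*31^1 * 7013^1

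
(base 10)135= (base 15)90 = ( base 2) 10000111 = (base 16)87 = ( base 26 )55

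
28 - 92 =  -64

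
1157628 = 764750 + 392878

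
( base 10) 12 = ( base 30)c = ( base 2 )1100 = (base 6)20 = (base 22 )C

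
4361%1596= 1169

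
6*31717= 190302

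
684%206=66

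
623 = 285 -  - 338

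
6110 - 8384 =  - 2274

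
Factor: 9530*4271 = 2^1*5^1*953^1 * 4271^1 = 40702630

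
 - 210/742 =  - 15/53  =  -0.28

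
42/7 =6 = 6.00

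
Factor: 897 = 3^1*13^1* 23^1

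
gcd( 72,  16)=8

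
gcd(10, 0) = 10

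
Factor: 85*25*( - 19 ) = -40375 = -5^3*17^1*19^1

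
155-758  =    -  603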